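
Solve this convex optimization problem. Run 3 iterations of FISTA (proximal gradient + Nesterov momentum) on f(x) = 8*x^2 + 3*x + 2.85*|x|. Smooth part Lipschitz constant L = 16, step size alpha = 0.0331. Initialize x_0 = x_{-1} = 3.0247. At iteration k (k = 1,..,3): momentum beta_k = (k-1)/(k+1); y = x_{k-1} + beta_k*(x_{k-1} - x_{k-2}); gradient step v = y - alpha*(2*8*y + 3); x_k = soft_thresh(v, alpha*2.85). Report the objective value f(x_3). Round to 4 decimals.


FISTA on f(x) = 8*x^2 + 3*x + 2.85*|x|
L = 16, alpha = 0.0331
Iteration 1: beta = 0.0, y = 3.0247 + 0.0*(3.0247 - 3.0247) = 3.0247
  grad(y) = 51.3952, v = y - alpha*grad = 1.3235
  prox(v) = soft_thresh(1.3235, 0.0943) = 1.2292
Iteration 2: beta = 0.3333, y = 1.2292 + 0.3333*(1.2292 - 3.0247) = 0.6307
  grad(y) = 13.0909, v = y - alpha*grad = 0.1974
  prox(v) = soft_thresh(0.1974, 0.0943) = 0.103
Iteration 3: beta = 0.5, y = 0.103 + 0.5*(0.103 - 1.2292) = -0.46
  grad(y) = -4.3606, v = y - alpha*grad = -0.3157
  prox(v) = soft_thresh(-0.3157, 0.0943) = -0.2214
f(x_3) = 8*(-0.2214)^2 + 3*(-0.2214) + 2.85*|-0.2214| = 0.3588


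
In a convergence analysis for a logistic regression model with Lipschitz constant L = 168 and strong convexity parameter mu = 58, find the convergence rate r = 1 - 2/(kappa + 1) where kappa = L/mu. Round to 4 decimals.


Step 1: Compute the condition number.
kappa = L/mu = 168/58 = 2.8966
Step 2: Compute the convergence rate.
r = 1 - 2/(kappa + 1) = 1 - 2*mu/(L + mu) = (L - mu)/(L + mu) = 110/226 = 0.4867


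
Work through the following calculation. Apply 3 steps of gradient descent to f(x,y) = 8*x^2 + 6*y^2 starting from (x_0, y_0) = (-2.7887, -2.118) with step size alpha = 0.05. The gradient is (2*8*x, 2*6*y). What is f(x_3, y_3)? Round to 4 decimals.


Gradient descent on f(x,y) = 8*x^2 + 6*y^2.
Starting point: (-2.7887, -2.118), alpha = 0.05
Step 1: grad_x = 2*8*-2.7887 = -44.6192, grad_y = 2*6*-2.118 = -25.416
  x_1 = -2.7887 - 0.05*-44.6192 = -0.5577
  y_1 = -2.118 - 0.05*-25.416 = -0.8472
Step 2: grad_x = 2*8*-0.5577 = -8.9238, grad_y = 2*6*-0.8472 = -10.1664
  x_2 = -0.5577 - 0.05*-8.9238 = -0.1115
  y_2 = -0.8472 - 0.05*-10.1664 = -0.3389
Step 3: grad_x = 2*8*-0.1115 = -1.7848, grad_y = 2*6*-0.3389 = -4.0666
  x_3 = -0.1115 - 0.05*-1.7848 = -0.0223
  y_3 = -0.3389 - 0.05*-4.0666 = -0.1356
f(-0.0223, -0.1356) = 8*(-0.0223)^2 + 6*(-0.1356)^2 = 0.1142


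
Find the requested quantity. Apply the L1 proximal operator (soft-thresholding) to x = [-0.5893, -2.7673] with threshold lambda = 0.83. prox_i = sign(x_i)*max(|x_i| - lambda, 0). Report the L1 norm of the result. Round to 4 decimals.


Soft-thresholding with lambda = 0.83:
prox(-0.5893) = sign(-0.5893)*max(|-0.5893| - 0.83, 0) = 0.0
prox(-2.7673) = sign(-2.7673)*max(|-2.7673| - 0.83, 0) = -1.9373
prox(x) = [0.0, -1.9373]
||prox(x)||_1 = 0.0 + 1.9373 = 1.9373


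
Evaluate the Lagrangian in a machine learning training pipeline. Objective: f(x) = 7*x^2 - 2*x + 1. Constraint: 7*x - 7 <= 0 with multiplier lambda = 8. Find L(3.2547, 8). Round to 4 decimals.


Step 1: Evaluate f(x).
f(3.2547) = 7*3.2547^2 - 2*3.2547 + 1 = 68.6421
Step 2: Evaluate g(x).
g(3.2547) = 7*3.2547 - 7 = 15.7829
Step 3: Compute Lagrangian.
L = 68.6421 + 8*15.7829 = 194.9053


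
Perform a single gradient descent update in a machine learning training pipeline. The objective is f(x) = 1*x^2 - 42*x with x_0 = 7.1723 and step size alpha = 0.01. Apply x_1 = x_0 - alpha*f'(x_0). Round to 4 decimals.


We compute the gradient at x_0 and apply the update.
f'(x) = 2*x - 42
f'(7.1723) = 2*7.1723 - 42 = -27.6554
x_1 = 7.1723 - 0.01*-27.6554 = 7.4489


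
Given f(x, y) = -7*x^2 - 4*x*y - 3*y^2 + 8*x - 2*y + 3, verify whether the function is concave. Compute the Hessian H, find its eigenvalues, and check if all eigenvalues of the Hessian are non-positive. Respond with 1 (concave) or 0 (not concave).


The Hessian of f(x,y) = -7*x^2 - 4*x*y - 3*y^2 + 8*x - 2*y + 3 is:
H = [[-14, -4], [-4, -6]]
Trace = -14 - 6 = -20
Determinant = -14*-6 - (-4)^2 = 68
Discriminant = (-20)^2 - 4*68 = 128.0
Eigenvalues: lambda_1 = -15.6569, lambda_2 = -4.3431
The function is concave.

1


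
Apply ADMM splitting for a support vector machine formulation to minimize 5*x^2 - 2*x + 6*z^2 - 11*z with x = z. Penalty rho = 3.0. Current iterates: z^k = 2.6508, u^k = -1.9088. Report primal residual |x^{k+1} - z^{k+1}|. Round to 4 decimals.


ADMM iteration with rho = 3.0, z^k = 2.6508, u^k = -1.9088
Step 1: x-update.
Minimize 5*x^2 - 2*x + (3.0/2)*(x - 2.6508 - 1.9088)^2
FOC: (2*5 + 3.0)*x = 2 + 3.0*(2.6508 + 1.9088)
x^{k+1} = 1.2061
Step 2: z-update.
Minimize 6*z^2 - 11*z + (3.0/2)*(1.2061 - z - 1.9088)^2
FOC: (2*6 + 3.0)*z = 11 + 3.0*(1.2061 - 1.9088)
z^{k+1} = 0.5928
Step 3: u-update.
u^{k+1} = -1.9088 + 1.2061 - 0.5928 = -1.2955
Step 4: Primal residual = |1.2061 - 0.5928| = 0.6133


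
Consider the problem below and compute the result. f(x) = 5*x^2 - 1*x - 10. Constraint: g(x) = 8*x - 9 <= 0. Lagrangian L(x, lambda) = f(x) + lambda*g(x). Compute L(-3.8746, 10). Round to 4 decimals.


Step 1: Evaluate f(x).
f(-3.8746) = 5*(-3.8746)^2 - 1*(-3.8746) - 10 = 68.9372
Step 2: Evaluate g(x).
g(-3.8746) = 8*-3.8746 - 9 = -39.9968
Step 3: Compute Lagrangian.
L = 68.9372 + 10*-39.9968 = -331.0308


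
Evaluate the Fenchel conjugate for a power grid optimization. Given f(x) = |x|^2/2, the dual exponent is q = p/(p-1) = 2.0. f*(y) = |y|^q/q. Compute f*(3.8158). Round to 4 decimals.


The conjugate exponent q satisfies 1/p + 1/q = 1.
p = 2, so q = 2/(2 - 1) = 2.0
|y|^q = 3.8158^2.0 = 14.5603
f*(3.8158) = 14.5603 / 2.0 = 7.2802


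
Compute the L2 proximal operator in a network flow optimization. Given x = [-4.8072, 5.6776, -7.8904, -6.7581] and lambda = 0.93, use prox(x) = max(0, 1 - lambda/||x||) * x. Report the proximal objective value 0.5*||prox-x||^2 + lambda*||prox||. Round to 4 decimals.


Step 1: Compute ||x||.
||x|| = 12.7779
Step 2: Compute scaling factor.
scale = max(0, 1 - 0.93/12.7779) = 0.9272
Step 3: prox(x) = [-4.4573, 5.2644, -7.3161, -6.2662]
||prox(x)|| = 11.8479
Step 4: Proximal objective.
0.5*||prox-x||^2 = 0.4325
lambda*||prox|| = 11.0185
Total = 11.451


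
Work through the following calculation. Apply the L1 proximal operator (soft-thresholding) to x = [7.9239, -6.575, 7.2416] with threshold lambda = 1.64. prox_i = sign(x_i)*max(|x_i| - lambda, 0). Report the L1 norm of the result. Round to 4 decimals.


Soft-thresholding with lambda = 1.64:
prox(7.9239) = sign(7.9239)*max(|7.9239| - 1.64, 0) = 6.2839
prox(-6.575) = sign(-6.575)*max(|-6.575| - 1.64, 0) = -4.935
prox(7.2416) = sign(7.2416)*max(|7.2416| - 1.64, 0) = 5.6016
prox(x) = [6.2839, -4.935, 5.6016]
||prox(x)||_1 = 6.2839 + 4.935 + 5.6016 = 16.8205


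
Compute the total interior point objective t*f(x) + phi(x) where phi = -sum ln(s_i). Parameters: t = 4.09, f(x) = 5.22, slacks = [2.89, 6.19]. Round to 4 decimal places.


Step 1: Compute log-barrier.
ln values: [1.0613, 1.8229]
phi = -(1.0613 + 1.8229) = -2.8842
Step 2: Compute augmented objective.
t*f(x) = 4.09*5.22 = 21.3498
Total = 21.3498 - 2.8842 = 18.4656


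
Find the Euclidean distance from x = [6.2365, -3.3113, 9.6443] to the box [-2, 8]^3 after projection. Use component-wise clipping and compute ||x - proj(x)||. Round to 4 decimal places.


Project each component onto [-2, 8].
clip(6.2365) = 6.2365, clip(-3.3113) = -2.0, clip(9.6443) = 8.0
Projection = [6.2365, -2.0, 8.0]
Squared diffs: [0.0, 1.7195, 2.7037]
Distance = sqrt(4.4232) = 2.1031


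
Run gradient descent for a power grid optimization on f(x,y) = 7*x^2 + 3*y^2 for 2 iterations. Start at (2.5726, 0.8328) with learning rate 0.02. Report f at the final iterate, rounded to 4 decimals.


Gradient descent on f(x,y) = 7*x^2 + 3*y^2.
Starting point: (2.5726, 0.8328), alpha = 0.02
Step 1: grad_x = 2*7*2.5726 = 36.0164, grad_y = 2*3*0.8328 = 4.9968
  x_1 = 2.5726 - 0.02*36.0164 = 1.8523
  y_1 = 0.8328 - 0.02*4.9968 = 0.7329
Step 2: grad_x = 2*7*1.8523 = 25.9318, grad_y = 2*3*0.7329 = 4.3972
  x_2 = 1.8523 - 0.02*25.9318 = 1.3336
  y_2 = 0.7329 - 0.02*4.3972 = 0.6449
f(1.3336, 0.6449) = 7*1.3336^2 + 3*0.6449^2 = 13.6979


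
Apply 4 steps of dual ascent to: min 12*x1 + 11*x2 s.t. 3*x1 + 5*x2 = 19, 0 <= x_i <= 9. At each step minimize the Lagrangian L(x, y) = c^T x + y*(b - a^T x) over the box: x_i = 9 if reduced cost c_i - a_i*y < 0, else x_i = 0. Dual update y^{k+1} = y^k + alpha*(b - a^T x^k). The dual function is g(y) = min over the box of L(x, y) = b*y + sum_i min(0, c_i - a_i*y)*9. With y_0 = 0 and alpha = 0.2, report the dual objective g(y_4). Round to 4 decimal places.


Dual ascent for LP: min 12*x1 + 11*x2, 3*x1 + 5*x2 = 19, 0 <= x_i <= 9
Step 1: y^k = 0.0, reduced costs: (12.0, 11.0)
  x^k = (0.0, 0.0), subgradient = b - a^T x = 19.0
  y^{k+1} = 0.0 + 0.2*19.0 = 3.8
Step 2: y^k = 3.8, reduced costs: (0.6, -8.0)
  x^k = (0.0, 9.0), subgradient = b - a^T x = -26.0
  y^{k+1} = 3.8 + 0.2*-26.0 = -1.4
Step 3: y^k = -1.4, reduced costs: (16.2, 18.0)
  x^k = (0.0, 0.0), subgradient = b - a^T x = 19.0
  y^{k+1} = -1.4 + 0.2*19.0 = 2.4
Step 4: y^k = 2.4, reduced costs: (4.8, -1.0)
  x^k = (0.0, 9.0), subgradient = b - a^T x = -26.0
  y^{k+1} = 2.4 + 0.2*-26.0 = -2.8
Dual objective at y_4 = -2.8: reduced costs (20.4, 25.0), box minimizer x = (0.0, 0.0)
g(y_4) = b*y + (c1 - a1*y)*x1 + (c2 - a2*y)*x2 = 19*(-2.8) + 20.4*0.0 + 25.0*0.0 = -53.2 + 0.0 + 0.0 = -53.2


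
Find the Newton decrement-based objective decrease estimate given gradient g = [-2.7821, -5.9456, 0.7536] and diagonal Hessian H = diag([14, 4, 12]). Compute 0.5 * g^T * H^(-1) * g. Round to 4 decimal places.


Step 1: H is diagonal, so H^(-1) * g = [-0.1987, -1.4864, 0.0628].
Step 2: g^T H^(-1) g = sum_i g_i^2 / H_ii
  = (-2.7821)^2/14 + (-5.9456)^2/4 + (0.7536)^2/12
  = 0.5529 + 8.8375 + 0.0473 = 9.4377
Step 3: Objective decrease = 0.5 * g^T H^(-1) g = 4.7189


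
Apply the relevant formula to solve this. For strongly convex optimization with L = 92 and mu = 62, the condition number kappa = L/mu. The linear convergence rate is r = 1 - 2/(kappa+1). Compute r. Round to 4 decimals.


Step 1: Compute the condition number.
kappa = L/mu = 92/62 = 1.4839
Step 2: Compute the convergence rate.
r = 1 - 2/(kappa + 1) = 1 - 2*mu/(L + mu) = (L - mu)/(L + mu) = 30/154 = 0.1948


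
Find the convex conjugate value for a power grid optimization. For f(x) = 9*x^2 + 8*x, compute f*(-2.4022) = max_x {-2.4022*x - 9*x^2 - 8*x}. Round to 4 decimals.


f*(y) = sup_x {y*x - a*x^2 - b*x} = sup_x {(y-b)*x - a*x^2}
FOC: (y - b) - 2a*x = 0 => x* = (y - b)/(2a)
x* = (-2.4022 - 8)/(2*9) = -0.5779
f*(-2.4022) = (y-b)^2/(4a) = (-2.4022 - 8)^2/(4*9)
= 108.2058/36 = 3.0057


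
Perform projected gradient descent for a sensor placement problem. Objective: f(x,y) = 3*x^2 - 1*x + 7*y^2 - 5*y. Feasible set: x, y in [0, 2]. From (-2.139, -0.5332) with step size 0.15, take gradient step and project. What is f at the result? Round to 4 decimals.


Step 1: Compute gradient at (-2.139, -0.5332).
grad_x = 2*3*-2.139 - 1 = -13.834
grad_y = 2*7*-0.5332 - 5 = -12.4648
Step 2: Gradient step.
x_raw = -2.139 - 0.15*-13.834 = -0.0639
y_raw = -0.5332 - 0.15*-12.4648 = 1.3365
Step 3: Project onto [0, 2].
x_proj = clip(-0.0639) = 0.0
y_proj = clip(1.3365) = 1.3365
Step 4: Evaluate f.
f(0.0, 1.3365) = 5.8214


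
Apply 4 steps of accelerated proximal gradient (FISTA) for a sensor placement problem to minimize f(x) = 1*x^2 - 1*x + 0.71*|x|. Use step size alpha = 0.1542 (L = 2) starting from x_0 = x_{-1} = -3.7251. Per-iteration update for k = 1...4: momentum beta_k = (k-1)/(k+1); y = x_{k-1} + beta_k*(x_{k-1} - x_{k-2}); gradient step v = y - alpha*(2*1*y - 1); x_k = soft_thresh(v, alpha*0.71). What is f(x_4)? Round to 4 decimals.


FISTA on f(x) = 1*x^2 - 1*x + 0.71*|x|
L = 2, alpha = 0.1542
Iteration 1: beta = 0.0, y = -3.7251 + 0.0*(-3.7251 + 3.7251) = -3.7251
  grad(y) = -8.4502, v = y - alpha*grad = -2.4221
  prox(v) = soft_thresh(-2.4221, 0.1095) = -2.3126
Iteration 2: beta = 0.3333, y = -2.3126 + 0.3333*(-2.3126 + 3.7251) = -1.8418
  grad(y) = -4.6835, v = y - alpha*grad = -1.1196
  prox(v) = soft_thresh(-1.1196, 0.1095) = -1.0101
Iteration 3: beta = 0.5, y = -1.0101 + 0.5*(-1.0101 + 2.3126) = -0.3588
  grad(y) = -1.7176, v = y - alpha*grad = -0.094
  prox(v) = soft_thresh(-0.094, 0.1095) = 0.0
Iteration 4: beta = 0.6, y = 0.0 + 0.6*(0.0 + 1.0101) = 0.606
  grad(y) = 0.2121, v = y - alpha*grad = 0.5733
  prox(v) = soft_thresh(0.5733, 0.1095) = 0.4639
f(x_4) = 1*0.4639^2 - 1*0.4639 + 0.71*|0.4639| = 0.0806


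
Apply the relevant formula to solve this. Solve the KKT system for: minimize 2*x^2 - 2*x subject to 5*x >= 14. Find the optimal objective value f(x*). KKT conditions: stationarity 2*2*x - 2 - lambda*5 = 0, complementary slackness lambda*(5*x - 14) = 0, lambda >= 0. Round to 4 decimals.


Step 1: Try lambda = 0 (constraint inactive).
x_unc = 2/(2*2) = 0.5
Check: 5*0.5 = 2.5 < 14 -- violated!
Step 2: Constraint must be active: 5*x = 14
x* = 14/5 = 2.8
lambda = (2*2*2.8 - 2)/5 = 1.84
Step 3: Compute optimal value.
f(x*) = 2*2.8^2 - 2*2.8 = 10.08


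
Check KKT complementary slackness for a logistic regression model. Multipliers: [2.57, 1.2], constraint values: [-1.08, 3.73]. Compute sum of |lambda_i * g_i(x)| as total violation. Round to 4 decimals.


KKT complementary slackness check:
lambda_1 * g_1 = 2.57 * -1.08 = -2.7756
lambda_2 * g_2 = 1.2 * 3.73 = 4.476
Total violation = 2.7756 + 4.476 = 7.2516


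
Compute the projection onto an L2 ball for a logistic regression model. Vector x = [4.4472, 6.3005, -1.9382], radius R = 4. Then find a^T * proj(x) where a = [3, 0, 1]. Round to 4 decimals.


Step 1: Compute ||x|| (intermediates to 6 decimals).
||x|| = sqrt(4.4472^2 + 6.3005^2 + (-1.9382)^2) = 7.951761
Step 2: Project.
Since ||x|| > R, scale = R/||x|| = 4/7.951761 = 0.503033, proj(x) = scale * x
proj(x) = [2.237088, 3.169359, -0.974979]
Step 3: Dot product.
a^T * proj(x) = 3*2.237088 + 0*3.169359 + 1*(-0.974979) = 5.7363


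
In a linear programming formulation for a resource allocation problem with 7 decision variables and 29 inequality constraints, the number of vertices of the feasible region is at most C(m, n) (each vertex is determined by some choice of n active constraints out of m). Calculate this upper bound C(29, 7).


Each vertex corresponds to some choice of n active constraints out of m, so the number of vertices is at most C(m, n) = m! / (n!(m-n)!).
m = 29, n = 7
Numerator: 29 * 28 * 27 * 26 * 25 * 24 * 23
Denominator: 7! = 5040
C(29, 7) = 1560780


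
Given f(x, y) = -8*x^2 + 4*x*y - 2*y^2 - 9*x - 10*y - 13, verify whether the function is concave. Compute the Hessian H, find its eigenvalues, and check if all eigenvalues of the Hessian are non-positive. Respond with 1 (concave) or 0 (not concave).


The Hessian of f(x,y) = -8*x^2 + 4*x*y - 2*y^2 - 9*x - 10*y - 13 is:
H = [[-16, 4], [4, -4]]
Trace = -16 - 4 = -20
Determinant = -16*-4 - (4)^2 = 48
Discriminant = (-20)^2 - 4*48 = 208.0
Eigenvalues: lambda_1 = -17.2111, lambda_2 = -2.7889
The function is concave.

1


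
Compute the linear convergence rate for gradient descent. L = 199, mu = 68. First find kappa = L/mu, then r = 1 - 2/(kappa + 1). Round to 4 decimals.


Step 1: Compute the condition number.
kappa = L/mu = 199/68 = 2.9265
Step 2: Compute the convergence rate.
r = 1 - 2/(kappa + 1) = 1 - 2*mu/(L + mu) = (L - mu)/(L + mu) = 131/267 = 0.4906


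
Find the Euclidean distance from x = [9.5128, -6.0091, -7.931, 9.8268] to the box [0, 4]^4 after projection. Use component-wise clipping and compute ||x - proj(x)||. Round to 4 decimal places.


Project each component onto [0, 4].
clip(9.5128) = 4.0, clip(-6.0091) = 0.0, clip(-7.931) = 0.0, clip(9.8268) = 4.0
Projection = [4.0, 0.0, 0.0, 4.0]
Squared diffs: [30.391, 36.1093, 62.9008, 33.9516]
Distance = sqrt(163.3527) = 12.7809


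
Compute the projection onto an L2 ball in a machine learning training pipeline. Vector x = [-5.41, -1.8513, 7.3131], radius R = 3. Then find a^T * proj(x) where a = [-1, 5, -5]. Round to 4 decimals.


Step 1: Compute ||x|| (intermediates to 6 decimals).
||x|| = sqrt((-5.41)^2 + (-1.8513)^2 + 7.3131^2) = 9.283148
Step 2: Project.
Since ||x|| > R, scale = R/||x|| = 3/9.283148 = 0.323166, proj(x) = scale * x
proj(x) = [-1.748328, -0.598277, 2.363345]
Step 3: Dot product.
a^T * proj(x) = -1*(-1.748328) + 5*(-0.598277) - 5*2.363345 = -13.0598


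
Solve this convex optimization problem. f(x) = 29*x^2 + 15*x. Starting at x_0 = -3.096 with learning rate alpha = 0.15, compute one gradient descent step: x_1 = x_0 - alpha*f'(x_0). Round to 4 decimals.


We compute the gradient at x_0 and apply the update.
f'(x) = 58*x + 15
f'(-3.096) = 58*-3.096 + 15 = -164.568
x_1 = -3.096 - 0.15*-164.568 = 21.5892


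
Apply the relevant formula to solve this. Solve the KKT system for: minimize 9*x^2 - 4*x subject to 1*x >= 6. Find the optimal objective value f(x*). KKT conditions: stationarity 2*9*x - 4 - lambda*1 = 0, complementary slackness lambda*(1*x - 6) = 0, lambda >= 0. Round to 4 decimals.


Step 1: Try lambda = 0 (constraint inactive).
x_unc = 4/(2*9) = 0.2222
Check: 1*0.2222 = 0.2222 < 6 -- violated!
Step 2: Constraint must be active: 1*x = 6
x* = 6/1 = 6.0
lambda = (2*9*6.0 - 4)/1 = 104.0
Step 3: Compute optimal value.
f(x*) = 9*6.0^2 - 4*6.0 = 300.0


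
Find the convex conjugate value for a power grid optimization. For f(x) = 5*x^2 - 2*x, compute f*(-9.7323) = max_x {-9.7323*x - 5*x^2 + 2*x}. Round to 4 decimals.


f*(y) = sup_x {y*x - a*x^2 - b*x} = sup_x {(y-b)*x - a*x^2}
FOC: (y - b) - 2a*x = 0 => x* = (y - b)/(2a)
x* = (-9.7323 + 2)/(2*5) = -0.7732
f*(-9.7323) = (y-b)^2/(4a) = (-9.7323 + 2)^2/(4*5)
= 59.7885/20 = 2.9894


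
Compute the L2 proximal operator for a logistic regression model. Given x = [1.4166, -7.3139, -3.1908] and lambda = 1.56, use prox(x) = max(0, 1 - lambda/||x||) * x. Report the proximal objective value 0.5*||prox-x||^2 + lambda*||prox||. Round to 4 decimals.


Step 1: Compute ||x||.
||x|| = 8.1044
Step 2: Compute scaling factor.
scale = max(0, 1 - 1.56/8.1044) = 0.8075
Step 3: prox(x) = [1.1439, -5.9061, -2.5766]
||prox(x)|| = 6.5444
Step 4: Proximal objective.
0.5*||prox-x||^2 = 1.2168
lambda*||prox|| = 10.2093
Total = 11.426


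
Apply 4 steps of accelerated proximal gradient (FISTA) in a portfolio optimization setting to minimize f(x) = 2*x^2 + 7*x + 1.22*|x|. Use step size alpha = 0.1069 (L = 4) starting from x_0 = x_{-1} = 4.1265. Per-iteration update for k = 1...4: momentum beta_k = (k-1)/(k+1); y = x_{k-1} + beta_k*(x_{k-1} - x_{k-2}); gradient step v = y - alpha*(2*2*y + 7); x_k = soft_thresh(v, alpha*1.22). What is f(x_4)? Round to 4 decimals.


FISTA on f(x) = 2*x^2 + 7*x + 1.22*|x|
L = 4, alpha = 0.1069
Iteration 1: beta = 0.0, y = 4.1265 + 0.0*(4.1265 - 4.1265) = 4.1265
  grad(y) = 23.506, v = y - alpha*grad = 1.6137
  prox(v) = soft_thresh(1.6137, 0.1304) = 1.4833
Iteration 2: beta = 0.3333, y = 1.4833 + 0.3333*(1.4833 - 4.1265) = 0.6022
  grad(y) = 9.4089, v = y - alpha*grad = -0.4036
  prox(v) = soft_thresh(-0.4036, 0.1304) = -0.2732
Iteration 3: beta = 0.5, y = -0.2732 + 0.5*(-0.2732 - 1.4833) = -1.1514
  grad(y) = 2.3944, v = y - alpha*grad = -1.4074
  prox(v) = soft_thresh(-1.4074, 0.1304) = -1.2769
Iteration 4: beta = 0.6, y = -1.2769 + 0.6*(-1.2769 + 0.2732) = -1.8792
  grad(y) = -0.5168, v = y - alpha*grad = -1.824
  prox(v) = soft_thresh(-1.824, 0.1304) = -1.6935
f(x_4) = 2*(-1.6935)^2 + 7*(-1.6935) + 1.22*|-1.6935| = -4.0525


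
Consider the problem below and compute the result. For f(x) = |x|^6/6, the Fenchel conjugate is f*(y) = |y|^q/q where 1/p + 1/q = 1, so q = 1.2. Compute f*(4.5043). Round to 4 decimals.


The conjugate exponent q satisfies 1/p + 1/q = 1.
p = 6, so q = 6/(6 - 1) = 1.2
|y|^q = 4.5043^1.2 = 6.0863
f*(4.5043) = 6.0863 / 1.2 = 5.0719


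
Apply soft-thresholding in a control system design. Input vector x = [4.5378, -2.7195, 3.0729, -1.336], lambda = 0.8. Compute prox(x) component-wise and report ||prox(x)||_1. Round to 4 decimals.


Soft-thresholding with lambda = 0.8:
prox(4.5378) = sign(4.5378)*max(|4.5378| - 0.8, 0) = 3.7378
prox(-2.7195) = sign(-2.7195)*max(|-2.7195| - 0.8, 0) = -1.9195
prox(3.0729) = sign(3.0729)*max(|3.0729| - 0.8, 0) = 2.2729
prox(-1.336) = sign(-1.336)*max(|-1.336| - 0.8, 0) = -0.536
prox(x) = [3.7378, -1.9195, 2.2729, -0.536]
||prox(x)||_1 = 3.7378 + 1.9195 + 2.2729 + 0.536 = 8.4662


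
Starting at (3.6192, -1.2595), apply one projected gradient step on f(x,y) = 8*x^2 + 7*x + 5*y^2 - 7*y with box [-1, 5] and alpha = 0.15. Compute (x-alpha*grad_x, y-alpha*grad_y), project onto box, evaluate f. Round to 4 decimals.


Step 1: Compute gradient at (3.6192, -1.2595).
grad_x = 2*8*3.6192 + 7 = 64.9072
grad_y = 2*5*-1.2595 - 7 = -19.595
Step 2: Gradient step.
x_raw = 3.6192 - 0.15*64.9072 = -6.1169
y_raw = -1.2595 - 0.15*-19.595 = 1.6798
Step 3: Project onto [-1, 5].
x_proj = clip(-6.1169) = -1.0
y_proj = clip(1.6798) = 1.6798
Step 4: Evaluate f.
f(-1.0, 1.6798) = 3.3496


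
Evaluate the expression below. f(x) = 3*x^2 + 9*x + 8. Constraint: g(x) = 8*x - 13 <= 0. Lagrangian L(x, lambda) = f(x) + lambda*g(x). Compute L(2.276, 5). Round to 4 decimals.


Step 1: Evaluate f(x).
f(2.276) = 3*2.276^2 + 9*2.276 + 8 = 44.0245
Step 2: Evaluate g(x).
g(2.276) = 8*2.276 - 13 = 5.208
Step 3: Compute Lagrangian.
L = 44.0245 + 5*5.208 = 70.0645


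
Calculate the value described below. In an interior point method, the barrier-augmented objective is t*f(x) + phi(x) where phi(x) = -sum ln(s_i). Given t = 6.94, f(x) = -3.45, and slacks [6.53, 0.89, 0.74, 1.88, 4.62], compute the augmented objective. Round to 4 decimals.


Step 1: Compute log-barrier.
ln values: [1.8764, -0.1165, -0.3011, 0.6313, 1.5304]
phi = -(1.8764 - 0.1165 - 0.3011 + 0.6313 + 1.5304) = -3.6204
Step 2: Compute augmented objective.
t*f(x) = 6.94*-3.45 = -23.943
Total = -23.943 - 3.6204 = -27.5634


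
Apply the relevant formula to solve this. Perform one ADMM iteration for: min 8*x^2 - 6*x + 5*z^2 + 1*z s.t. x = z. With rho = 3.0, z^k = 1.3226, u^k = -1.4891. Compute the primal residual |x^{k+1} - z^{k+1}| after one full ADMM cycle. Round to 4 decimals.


ADMM iteration with rho = 3.0, z^k = 1.3226, u^k = -1.4891
Step 1: x-update.
Minimize 8*x^2 - 6*x + (3.0/2)*(x - 1.3226 - 1.4891)^2
FOC: (2*8 + 3.0)*x = 6 + 3.0*(1.3226 + 1.4891)
x^{k+1} = 0.7597
Step 2: z-update.
Minimize 5*z^2 + 1*z + (3.0/2)*(0.7597 - z - 1.4891)^2
FOC: (2*5 + 3.0)*z = -1 + 3.0*(0.7597 - 1.4891)
z^{k+1} = -0.2452
Step 3: u-update.
u^{k+1} = -1.4891 + 0.7597 + 0.2452 = -0.4841
Step 4: Primal residual = |0.7597 + 0.2452| = 1.005


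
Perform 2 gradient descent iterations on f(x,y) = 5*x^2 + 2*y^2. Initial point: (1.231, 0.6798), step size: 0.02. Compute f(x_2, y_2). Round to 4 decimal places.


Gradient descent on f(x,y) = 5*x^2 + 2*y^2.
Starting point: (1.231, 0.6798), alpha = 0.02
Step 1: grad_x = 2*5*1.231 = 12.31, grad_y = 2*2*0.6798 = 2.7192
  x_1 = 1.231 - 0.02*12.31 = 0.9848
  y_1 = 0.6798 - 0.02*2.7192 = 0.6254
Step 2: grad_x = 2*5*0.9848 = 9.848, grad_y = 2*2*0.6254 = 2.5017
  x_2 = 0.9848 - 0.02*9.848 = 0.7878
  y_2 = 0.6254 - 0.02*2.5017 = 0.5754
f(0.7878, 0.5754) = 5*0.7878^2 + 2*0.5754^2 = 3.7656


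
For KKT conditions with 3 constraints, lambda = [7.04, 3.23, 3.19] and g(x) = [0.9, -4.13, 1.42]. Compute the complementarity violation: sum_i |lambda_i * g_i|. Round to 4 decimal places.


KKT complementary slackness check:
lambda_1 * g_1 = 7.04 * 0.9 = 6.336
lambda_2 * g_2 = 3.23 * -4.13 = -13.3399
lambda_3 * g_3 = 3.19 * 1.42 = 4.5298
Total violation = 6.336 + 13.3399 + 4.5298 = 24.2057


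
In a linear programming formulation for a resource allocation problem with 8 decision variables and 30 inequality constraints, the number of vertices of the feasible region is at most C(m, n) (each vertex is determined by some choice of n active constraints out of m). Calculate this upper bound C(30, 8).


Each vertex corresponds to some choice of n active constraints out of m, so the number of vertices is at most C(m, n) = m! / (n!(m-n)!).
m = 30, n = 8
Numerator: 30 * 29 * 28 * 27 * 26 * 25 * 24 * 23
Denominator: 8! = 40320
C(30, 8) = 5852925


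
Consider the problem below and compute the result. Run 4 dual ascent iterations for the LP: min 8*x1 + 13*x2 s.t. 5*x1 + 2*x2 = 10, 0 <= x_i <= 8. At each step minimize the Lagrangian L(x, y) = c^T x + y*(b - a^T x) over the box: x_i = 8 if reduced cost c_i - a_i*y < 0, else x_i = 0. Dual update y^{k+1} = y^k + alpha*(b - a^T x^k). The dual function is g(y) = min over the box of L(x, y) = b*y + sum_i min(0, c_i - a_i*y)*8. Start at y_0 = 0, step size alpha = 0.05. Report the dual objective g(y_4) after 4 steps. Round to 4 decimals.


Dual ascent for LP: min 8*x1 + 13*x2, 5*x1 + 2*x2 = 10, 0 <= x_i <= 8
Step 1: y^k = 0.0, reduced costs: (8.0, 13.0)
  x^k = (0.0, 0.0), subgradient = b - a^T x = 10.0
  y^{k+1} = 0.0 + 0.05*10.0 = 0.5
Step 2: y^k = 0.5, reduced costs: (5.5, 12.0)
  x^k = (0.0, 0.0), subgradient = b - a^T x = 10.0
  y^{k+1} = 0.5 + 0.05*10.0 = 1.0
Step 3: y^k = 1.0, reduced costs: (3.0, 11.0)
  x^k = (0.0, 0.0), subgradient = b - a^T x = 10.0
  y^{k+1} = 1.0 + 0.05*10.0 = 1.5
Step 4: y^k = 1.5, reduced costs: (0.5, 10.0)
  x^k = (0.0, 0.0), subgradient = b - a^T x = 10.0
  y^{k+1} = 1.5 + 0.05*10.0 = 2.0
Dual objective at y_4 = 2.0: reduced costs (-2.0, 9.0), box minimizer x = (8.0, 0.0)
g(y_4) = b*y + (c1 - a1*y)*x1 + (c2 - a2*y)*x2 = 10*2.0 + (-2.0)*8.0 + 9.0*0.0 = 20.0 - 16.0 + 0.0 = 4.0


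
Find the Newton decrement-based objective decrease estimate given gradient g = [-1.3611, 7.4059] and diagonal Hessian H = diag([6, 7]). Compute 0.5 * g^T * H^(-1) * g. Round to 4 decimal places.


Step 1: H is diagonal, so H^(-1) * g = [-0.2269, 1.058].
Step 2: g^T H^(-1) g = sum_i g_i^2 / H_ii
  = (-1.3611)^2/6 + (7.4059)^2/7
  = 0.3088 + 7.8353 = 8.1441
Step 3: Objective decrease = 0.5 * g^T H^(-1) g = 4.0721


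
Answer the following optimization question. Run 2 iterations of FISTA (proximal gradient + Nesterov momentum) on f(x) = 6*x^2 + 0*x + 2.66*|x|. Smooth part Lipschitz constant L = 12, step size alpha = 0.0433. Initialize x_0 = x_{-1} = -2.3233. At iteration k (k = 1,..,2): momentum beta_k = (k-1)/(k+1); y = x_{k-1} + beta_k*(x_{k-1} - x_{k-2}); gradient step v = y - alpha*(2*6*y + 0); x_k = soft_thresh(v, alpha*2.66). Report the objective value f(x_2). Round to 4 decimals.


FISTA on f(x) = 6*x^2 + 0*x + 2.66*|x|
L = 12, alpha = 0.0433
Iteration 1: beta = 0.0, y = -2.3233 + 0.0*(-2.3233 + 2.3233) = -2.3233
  grad(y) = -27.8796, v = y - alpha*grad = -1.1161
  prox(v) = soft_thresh(-1.1161, 0.1152) = -1.0009
Iteration 2: beta = 0.3333, y = -1.0009 + 0.3333*(-1.0009 + 2.3233) = -0.5601
  grad(y) = -6.7218, v = y - alpha*grad = -0.2691
  prox(v) = soft_thresh(-0.2691, 0.1152) = -0.1539
f(x_2) = 6*(-0.1539)^2 + 0*(-0.1539) + 2.66*|-0.1539| = 0.5516


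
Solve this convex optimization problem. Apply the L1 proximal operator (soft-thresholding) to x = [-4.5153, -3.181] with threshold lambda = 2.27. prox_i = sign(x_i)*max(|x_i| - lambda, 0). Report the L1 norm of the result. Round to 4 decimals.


Soft-thresholding with lambda = 2.27:
prox(-4.5153) = sign(-4.5153)*max(|-4.5153| - 2.27, 0) = -2.2453
prox(-3.181) = sign(-3.181)*max(|-3.181| - 2.27, 0) = -0.911
prox(x) = [-2.2453, -0.911]
||prox(x)||_1 = 2.2453 + 0.911 = 3.1563


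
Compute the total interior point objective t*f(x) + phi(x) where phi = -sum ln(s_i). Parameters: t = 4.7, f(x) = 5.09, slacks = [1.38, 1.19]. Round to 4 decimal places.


Step 1: Compute log-barrier.
ln values: [0.3221, 0.174]
phi = -(0.3221 + 0.174) = -0.496
Step 2: Compute augmented objective.
t*f(x) = 4.7*5.09 = 23.923
Total = 23.923 - 0.496 = 23.427


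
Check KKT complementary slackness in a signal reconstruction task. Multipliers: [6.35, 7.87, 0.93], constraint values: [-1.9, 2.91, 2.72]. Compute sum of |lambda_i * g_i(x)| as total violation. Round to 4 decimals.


KKT complementary slackness check:
lambda_1 * g_1 = 6.35 * -1.9 = -12.065
lambda_2 * g_2 = 7.87 * 2.91 = 22.9017
lambda_3 * g_3 = 0.93 * 2.72 = 2.5296
Total violation = 12.065 + 22.9017 + 2.5296 = 37.4963


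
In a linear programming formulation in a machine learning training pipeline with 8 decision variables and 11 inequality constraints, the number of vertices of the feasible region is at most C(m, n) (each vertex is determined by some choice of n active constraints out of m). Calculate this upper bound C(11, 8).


Each vertex corresponds to some choice of n active constraints out of m, so the number of vertices is at most C(m, n) = m! / (n!(m-n)!).
m = 11, n = 8
Numerator: 11 * 10 * 9 * 8 * 7 * 6 * 5 * 4
Denominator: 8! = 40320
C(11, 8) = 165


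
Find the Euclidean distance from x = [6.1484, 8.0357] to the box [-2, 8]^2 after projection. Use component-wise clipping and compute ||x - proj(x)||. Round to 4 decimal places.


Project each component onto [-2, 8].
clip(6.1484) = 6.1484, clip(8.0357) = 8.0
Projection = [6.1484, 8.0]
Squared diffs: [0.0, 0.0013]
Distance = sqrt(0.0013) = 0.0357


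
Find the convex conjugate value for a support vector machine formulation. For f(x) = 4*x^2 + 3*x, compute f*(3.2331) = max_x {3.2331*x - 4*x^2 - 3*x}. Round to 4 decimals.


f*(y) = sup_x {y*x - a*x^2 - b*x} = sup_x {(y-b)*x - a*x^2}
FOC: (y - b) - 2a*x = 0 => x* = (y - b)/(2a)
x* = (3.2331 - 3)/(2*4) = 0.0291
f*(3.2331) = (y-b)^2/(4a) = (3.2331 - 3)^2/(4*4)
= 0.0543/16 = 0.0034


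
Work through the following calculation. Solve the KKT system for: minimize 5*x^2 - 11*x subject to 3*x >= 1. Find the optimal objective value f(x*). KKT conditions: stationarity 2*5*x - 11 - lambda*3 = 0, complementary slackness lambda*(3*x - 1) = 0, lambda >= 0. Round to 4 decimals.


Step 1: Try lambda = 0 (constraint inactive).
Stationarity: 2*5*x - 11 = 0
x* = 11/(2*5) = 1.1
Check constraint: 3*1.1 = 3.3 >= 1 -- satisfied.
Step 2: Compute optimal value.
f(x*) = 5*1.1^2 - 11*1.1 = -6.05


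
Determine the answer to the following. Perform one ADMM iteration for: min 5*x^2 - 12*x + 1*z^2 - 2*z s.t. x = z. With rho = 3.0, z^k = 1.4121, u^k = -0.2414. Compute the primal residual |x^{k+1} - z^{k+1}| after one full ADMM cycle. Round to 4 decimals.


ADMM iteration with rho = 3.0, z^k = 1.4121, u^k = -0.2414
Step 1: x-update.
Minimize 5*x^2 - 12*x + (3.0/2)*(x - 1.4121 - 0.2414)^2
FOC: (2*5 + 3.0)*x = 12 + 3.0*(1.4121 + 0.2414)
x^{k+1} = 1.3047
Step 2: z-update.
Minimize 1*z^2 - 2*z + (3.0/2)*(1.3047 - z - 0.2414)^2
FOC: (2*1 + 3.0)*z = 2 + 3.0*(1.3047 - 0.2414)
z^{k+1} = 1.038
Step 3: u-update.
u^{k+1} = -0.2414 + 1.3047 - 1.038 = 0.0253
Step 4: Primal residual = |1.3047 - 1.038| = 0.2667


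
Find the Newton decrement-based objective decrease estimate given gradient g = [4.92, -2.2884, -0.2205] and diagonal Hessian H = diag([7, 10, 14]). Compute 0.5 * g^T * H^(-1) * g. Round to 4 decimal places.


Step 1: H is diagonal, so H^(-1) * g = [0.7029, -0.2288, -0.0158].
Step 2: g^T H^(-1) g = sum_i g_i^2 / H_ii
  = (4.92)^2/7 + (-2.2884)^2/10 + (-0.2205)^2/14
  = 3.4581 + 0.5237 + 0.0035 = 3.9852
Step 3: Objective decrease = 0.5 * g^T H^(-1) g = 1.9926


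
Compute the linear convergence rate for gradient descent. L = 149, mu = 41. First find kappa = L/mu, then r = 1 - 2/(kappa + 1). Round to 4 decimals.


Step 1: Compute the condition number.
kappa = L/mu = 149/41 = 3.6341
Step 2: Compute the convergence rate.
r = 1 - 2/(kappa + 1) = 1 - 2*mu/(L + mu) = (L - mu)/(L + mu) = 108/190 = 0.5684


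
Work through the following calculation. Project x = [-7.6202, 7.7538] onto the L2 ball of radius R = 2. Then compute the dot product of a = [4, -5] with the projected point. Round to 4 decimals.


Step 1: Compute ||x|| (intermediates to 6 decimals).
||x|| = sqrt((-7.6202)^2 + 7.7538^2) = 10.87147
Step 2: Project.
Since ||x|| > R, scale = R/||x|| = 2/10.87147 = 0.183968, proj(x) = scale * x
proj(x) = [-1.401873, 1.426451]
Step 3: Dot product.
a^T * proj(x) = 4*(-1.401873) - 5*1.426451 = -12.7397


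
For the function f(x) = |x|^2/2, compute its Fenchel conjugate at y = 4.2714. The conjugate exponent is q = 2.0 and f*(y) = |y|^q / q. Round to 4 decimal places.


The conjugate exponent q satisfies 1/p + 1/q = 1.
p = 2, so q = 2/(2 - 1) = 2.0
|y|^q = 4.2714^2.0 = 18.2449
f*(4.2714) = 18.2449 / 2.0 = 9.1224


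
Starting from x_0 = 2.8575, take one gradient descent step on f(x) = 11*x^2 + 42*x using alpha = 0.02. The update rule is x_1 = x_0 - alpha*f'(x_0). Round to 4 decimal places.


We compute the gradient at x_0 and apply the update.
f'(x) = 22*x + 42
f'(2.8575) = 22*2.8575 + 42 = 104.865
x_1 = 2.8575 - 0.02*104.865 = 0.7602


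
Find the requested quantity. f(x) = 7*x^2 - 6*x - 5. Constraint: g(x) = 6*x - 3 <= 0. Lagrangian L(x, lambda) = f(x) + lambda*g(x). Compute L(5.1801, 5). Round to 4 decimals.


Step 1: Evaluate f(x).
f(5.1801) = 7*5.1801^2 - 6*5.1801 - 5 = 151.7535
Step 2: Evaluate g(x).
g(5.1801) = 6*5.1801 - 3 = 28.0806
Step 3: Compute Lagrangian.
L = 151.7535 + 5*28.0806 = 292.1565


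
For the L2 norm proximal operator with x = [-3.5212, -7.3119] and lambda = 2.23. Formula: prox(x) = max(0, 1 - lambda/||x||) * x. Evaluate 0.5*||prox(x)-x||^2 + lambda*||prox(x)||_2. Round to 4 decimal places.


Step 1: Compute ||x||.
||x|| = 8.1156
Step 2: Compute scaling factor.
scale = max(0, 1 - 2.23/8.1156) = 0.7252
Step 3: prox(x) = [-2.5536, -5.3027]
||prox(x)|| = 5.8856
Step 4: Proximal objective.
0.5*||prox-x||^2 = 2.4865
lambda*||prox|| = 13.1249
Total = 15.6113


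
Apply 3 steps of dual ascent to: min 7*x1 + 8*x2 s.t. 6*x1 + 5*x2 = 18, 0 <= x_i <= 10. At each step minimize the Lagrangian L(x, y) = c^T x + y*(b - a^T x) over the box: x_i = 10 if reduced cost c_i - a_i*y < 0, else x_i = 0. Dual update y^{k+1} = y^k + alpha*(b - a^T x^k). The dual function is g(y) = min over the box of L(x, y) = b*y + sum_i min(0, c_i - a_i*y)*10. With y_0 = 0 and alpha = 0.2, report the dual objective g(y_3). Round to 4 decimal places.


Dual ascent for LP: min 7*x1 + 8*x2, 6*x1 + 5*x2 = 18, 0 <= x_i <= 10
Step 1: y^k = 0.0, reduced costs: (7.0, 8.0)
  x^k = (0.0, 0.0), subgradient = b - a^T x = 18.0
  y^{k+1} = 0.0 + 0.2*18.0 = 3.6
Step 2: y^k = 3.6, reduced costs: (-14.6, -10.0)
  x^k = (10.0, 10.0), subgradient = b - a^T x = -92.0
  y^{k+1} = 3.6 + 0.2*-92.0 = -14.8
Step 3: y^k = -14.8, reduced costs: (95.8, 82.0)
  x^k = (0.0, 0.0), subgradient = b - a^T x = 18.0
  y^{k+1} = -14.8 + 0.2*18.0 = -11.2
Dual objective at y_3 = -11.2: reduced costs (74.2, 64.0), box minimizer x = (0.0, 0.0)
g(y_3) = b*y + (c1 - a1*y)*x1 + (c2 - a2*y)*x2 = 18*(-11.2) + 74.2*0.0 + 64.0*0.0 = -201.6 + 0.0 + 0.0 = -201.6


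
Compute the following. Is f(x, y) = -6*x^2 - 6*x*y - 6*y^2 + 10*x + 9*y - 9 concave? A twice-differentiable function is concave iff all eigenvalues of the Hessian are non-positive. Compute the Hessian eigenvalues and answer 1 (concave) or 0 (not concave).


The Hessian of f(x,y) = -6*x^2 - 6*x*y - 6*y^2 + 10*x + 9*y - 9 is:
H = [[-12, -6], [-6, -12]]
Trace = -12 - 12 = -24
Determinant = -12*-12 - (-6)^2 = 108
Discriminant = (-24)^2 - 4*108 = 144.0
Eigenvalues: lambda_1 = -18.0, lambda_2 = -6.0
The function is concave.

1


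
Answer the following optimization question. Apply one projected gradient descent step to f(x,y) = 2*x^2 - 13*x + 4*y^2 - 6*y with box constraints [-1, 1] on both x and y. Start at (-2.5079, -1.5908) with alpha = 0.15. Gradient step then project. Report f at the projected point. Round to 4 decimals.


Step 1: Compute gradient at (-2.5079, -1.5908).
grad_x = 2*2*-2.5079 - 13 = -23.0316
grad_y = 2*4*-1.5908 - 6 = -18.7264
Step 2: Gradient step.
x_raw = -2.5079 - 0.15*-23.0316 = 0.9468
y_raw = -1.5908 - 0.15*-18.7264 = 1.2182
Step 3: Project onto [-1, 1].
x_proj = clip(0.9468) = 0.9468
y_proj = clip(1.2182) = 1.0
Step 4: Evaluate f.
f(0.9468, 1.0) = -12.5159


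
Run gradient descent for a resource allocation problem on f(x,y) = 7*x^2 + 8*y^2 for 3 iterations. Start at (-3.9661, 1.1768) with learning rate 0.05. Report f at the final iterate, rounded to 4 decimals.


Gradient descent on f(x,y) = 7*x^2 + 8*y^2.
Starting point: (-3.9661, 1.1768), alpha = 0.05
Step 1: grad_x = 2*7*-3.9661 = -55.5254, grad_y = 2*8*1.1768 = 18.8288
  x_1 = -3.9661 - 0.05*-55.5254 = -1.1898
  y_1 = 1.1768 - 0.05*18.8288 = 0.2354
Step 2: grad_x = 2*7*-1.1898 = -16.6576, grad_y = 2*8*0.2354 = 3.7658
  x_2 = -1.1898 - 0.05*-16.6576 = -0.3569
  y_2 = 0.2354 - 0.05*3.7658 = 0.0471
Step 3: grad_x = 2*7*-0.3569 = -4.9973, grad_y = 2*8*0.0471 = 0.7532
  x_3 = -0.3569 - 0.05*-4.9973 = -0.1071
  y_3 = 0.0471 - 0.05*0.7532 = 0.0094
f(-0.1071, 0.0094) = 7*(-0.1071)^2 + 8*0.0094^2 = 0.081


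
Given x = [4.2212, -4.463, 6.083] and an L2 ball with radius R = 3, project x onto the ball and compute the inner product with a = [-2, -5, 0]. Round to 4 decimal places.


Step 1: Compute ||x|| (intermediates to 6 decimals).
||x|| = sqrt(4.2212^2 + (-4.463)^2 + 6.083^2) = 8.645218
Step 2: Project.
Since ||x|| > R, scale = R/||x|| = 3/8.645218 = 0.347013, proj(x) = scale * x
proj(x) = [1.464811, -1.548719, 2.11088]
Step 3: Dot product.
a^T * proj(x) = -2*1.464811 - 5*(-1.548719) + 0*2.11088 = 4.814


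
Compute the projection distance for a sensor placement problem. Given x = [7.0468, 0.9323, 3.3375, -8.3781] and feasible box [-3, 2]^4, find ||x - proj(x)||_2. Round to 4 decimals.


Project each component onto [-3, 2].
clip(7.0468) = 2.0, clip(0.9323) = 0.9323, clip(3.3375) = 2.0, clip(-8.3781) = -3.0
Projection = [2.0, 0.9323, 2.0, -3.0]
Squared diffs: [25.4702, 0.0, 1.7889, 28.924]
Distance = sqrt(56.1831) = 7.4955


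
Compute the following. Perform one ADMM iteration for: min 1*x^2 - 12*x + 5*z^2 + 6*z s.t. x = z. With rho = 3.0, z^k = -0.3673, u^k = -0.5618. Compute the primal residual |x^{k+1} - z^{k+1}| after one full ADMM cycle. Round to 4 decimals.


ADMM iteration with rho = 3.0, z^k = -0.3673, u^k = -0.5618
Step 1: x-update.
Minimize 1*x^2 - 12*x + (3.0/2)*(x + 0.3673 - 0.5618)^2
FOC: (2*1 + 3.0)*x = 12 + 3.0*(-0.3673 + 0.5618)
x^{k+1} = 2.5167
Step 2: z-update.
Minimize 5*z^2 + 6*z + (3.0/2)*(2.5167 - z - 0.5618)^2
FOC: (2*5 + 3.0)*z = -6 + 3.0*(2.5167 - 0.5618)
z^{k+1} = -0.0104
Step 3: u-update.
u^{k+1} = -0.5618 + 2.5167 + 0.0104 = 1.9653
Step 4: Primal residual = |2.5167 + 0.0104| = 2.5271


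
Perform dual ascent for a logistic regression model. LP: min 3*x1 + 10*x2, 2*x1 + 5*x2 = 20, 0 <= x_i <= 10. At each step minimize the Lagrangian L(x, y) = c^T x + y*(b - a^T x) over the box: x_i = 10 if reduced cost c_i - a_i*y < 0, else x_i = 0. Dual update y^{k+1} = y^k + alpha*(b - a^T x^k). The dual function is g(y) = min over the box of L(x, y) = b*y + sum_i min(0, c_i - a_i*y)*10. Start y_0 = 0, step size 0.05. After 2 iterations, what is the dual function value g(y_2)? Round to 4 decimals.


Dual ascent for LP: min 3*x1 + 10*x2, 2*x1 + 5*x2 = 20, 0 <= x_i <= 10
Step 1: y^k = 0.0, reduced costs: (3.0, 10.0)
  x^k = (0.0, 0.0), subgradient = b - a^T x = 20.0
  y^{k+1} = 0.0 + 0.05*20.0 = 1.0
Step 2: y^k = 1.0, reduced costs: (1.0, 5.0)
  x^k = (0.0, 0.0), subgradient = b - a^T x = 20.0
  y^{k+1} = 1.0 + 0.05*20.0 = 2.0
Dual objective at y_2 = 2.0: reduced costs (-1.0, 0.0), box minimizer x = (10.0, 0.0)
g(y_2) = b*y + (c1 - a1*y)*x1 + (c2 - a2*y)*x2 = 20*2.0 + (-1.0)*10.0 + 0.0*0.0 = 40.0 - 10.0 + 0.0 = 30.0


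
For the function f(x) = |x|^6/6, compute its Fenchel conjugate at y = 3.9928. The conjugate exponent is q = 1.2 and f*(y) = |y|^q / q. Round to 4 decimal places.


The conjugate exponent q satisfies 1/p + 1/q = 1.
p = 6, so q = 6/(6 - 1) = 1.2
|y|^q = 3.9928^1.2 = 5.2666
f*(3.9928) = 5.2666 / 1.2 = 4.3889


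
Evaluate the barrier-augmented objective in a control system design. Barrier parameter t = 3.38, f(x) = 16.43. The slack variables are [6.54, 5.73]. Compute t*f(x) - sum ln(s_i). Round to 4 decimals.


Step 1: Compute log-barrier.
ln values: [1.8779, 1.7457]
phi = -(1.8779 + 1.7457) = -3.6237
Step 2: Compute augmented objective.
t*f(x) = 3.38*16.43 = 55.5334
Total = 55.5334 - 3.6237 = 51.9097


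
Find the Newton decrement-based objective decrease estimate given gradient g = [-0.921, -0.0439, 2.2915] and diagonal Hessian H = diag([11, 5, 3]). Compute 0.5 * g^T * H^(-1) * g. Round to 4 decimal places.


Step 1: H is diagonal, so H^(-1) * g = [-0.0837, -0.0088, 0.7638].
Step 2: g^T H^(-1) g = sum_i g_i^2 / H_ii
  = (-0.921)^2/11 + (-0.0439)^2/5 + (2.2915)^2/3
  = 0.0771 + 0.0004 + 1.7503 = 1.8278
Step 3: Objective decrease = 0.5 * g^T H^(-1) g = 0.9139
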